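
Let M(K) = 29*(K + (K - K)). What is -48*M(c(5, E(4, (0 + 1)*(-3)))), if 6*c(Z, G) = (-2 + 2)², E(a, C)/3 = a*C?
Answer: 0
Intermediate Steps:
E(a, C) = 3*C*a (E(a, C) = 3*(a*C) = 3*(C*a) = 3*C*a)
c(Z, G) = 0 (c(Z, G) = (-2 + 2)²/6 = (⅙)*0² = (⅙)*0 = 0)
M(K) = 29*K (M(K) = 29*(K + 0) = 29*K)
-48*M(c(5, E(4, (0 + 1)*(-3)))) = -1392*0 = -48*0 = 0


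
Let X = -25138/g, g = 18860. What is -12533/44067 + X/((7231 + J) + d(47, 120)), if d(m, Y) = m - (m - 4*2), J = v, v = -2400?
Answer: -63606316837/223428356510 ≈ -0.28468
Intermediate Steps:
J = -2400
X = -12569/9430 (X = -25138/18860 = -25138*1/18860 = -12569/9430 ≈ -1.3329)
d(m, Y) = 8 (d(m, Y) = m - (m - 8) = m - (-8 + m) = m + (8 - m) = 8)
-12533/44067 + X/((7231 + J) + d(47, 120)) = -12533/44067 - 12569/(9430*((7231 - 2400) + 8)) = -12533*1/44067 - 12569/(9430*(4831 + 8)) = -12533/44067 - 12569/9430/4839 = -12533/44067 - 12569/9430*1/4839 = -12533/44067 - 12569/45631770 = -63606316837/223428356510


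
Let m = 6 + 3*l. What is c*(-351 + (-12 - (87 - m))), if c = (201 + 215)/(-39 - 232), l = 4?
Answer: 179712/271 ≈ 663.14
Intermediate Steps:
m = 18 (m = 6 + 3*4 = 6 + 12 = 18)
c = -416/271 (c = 416/(-271) = 416*(-1/271) = -416/271 ≈ -1.5351)
c*(-351 + (-12 - (87 - m))) = -416*(-351 + (-12 - (87 - 1*18)))/271 = -416*(-351 + (-12 - (87 - 18)))/271 = -416*(-351 + (-12 - 1*69))/271 = -416*(-351 + (-12 - 69))/271 = -416*(-351 - 81)/271 = -416/271*(-432) = 179712/271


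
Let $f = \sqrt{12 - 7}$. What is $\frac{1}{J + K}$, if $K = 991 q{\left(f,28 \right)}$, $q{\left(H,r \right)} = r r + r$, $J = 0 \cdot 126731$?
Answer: $\frac{1}{804692} \approx 1.2427 \cdot 10^{-6}$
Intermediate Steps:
$J = 0$
$f = \sqrt{5} \approx 2.2361$
$q{\left(H,r \right)} = r + r^{2}$ ($q{\left(H,r \right)} = r^{2} + r = r + r^{2}$)
$K = 804692$ ($K = 991 \cdot 28 \left(1 + 28\right) = 991 \cdot 28 \cdot 29 = 991 \cdot 812 = 804692$)
$\frac{1}{J + K} = \frac{1}{0 + 804692} = \frac{1}{804692}$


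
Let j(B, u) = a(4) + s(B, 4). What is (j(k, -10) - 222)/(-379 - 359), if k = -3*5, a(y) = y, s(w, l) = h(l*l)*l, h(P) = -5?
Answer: 119/369 ≈ 0.32249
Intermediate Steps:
s(w, l) = -5*l
k = -15
j(B, u) = -16 (j(B, u) = 4 - 5*4 = 4 - 20 = -16)
(j(k, -10) - 222)/(-379 - 359) = (-16 - 222)/(-379 - 359) = -238/(-738) = -238*(-1/738) = 119/369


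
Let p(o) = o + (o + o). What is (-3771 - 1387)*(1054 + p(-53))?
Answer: -4616410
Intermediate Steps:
p(o) = 3*o (p(o) = o + 2*o = 3*o)
(-3771 - 1387)*(1054 + p(-53)) = (-3771 - 1387)*(1054 + 3*(-53)) = -5158*(1054 - 159) = -5158*895 = -4616410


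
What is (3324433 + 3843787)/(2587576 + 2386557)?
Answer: 7168220/4974133 ≈ 1.4411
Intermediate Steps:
(3324433 + 3843787)/(2587576 + 2386557) = 7168220/4974133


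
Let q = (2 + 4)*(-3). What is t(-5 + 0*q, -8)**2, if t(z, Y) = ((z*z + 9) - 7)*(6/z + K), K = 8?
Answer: 842724/25 ≈ 33709.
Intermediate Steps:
q = -18 (q = 6*(-3) = -18)
t(z, Y) = (2 + z**2)*(8 + 6/z) (t(z, Y) = ((z*z + 9) - 7)*(6/z + 8) = ((z**2 + 9) - 7)*(8 + 6/z) = ((9 + z**2) - 7)*(8 + 6/z) = (2 + z**2)*(8 + 6/z))
t(-5 + 0*q, -8)**2 = (16 + 6*(-5 + 0*(-18)) + 8*(-5 + 0*(-18))**2 + 12/(-5 + 0*(-18)))**2 = (16 + 6*(-5 + 0) + 8*(-5 + 0)**2 + 12/(-5 + 0))**2 = (16 + 6*(-5) + 8*(-5)**2 + 12/(-5))**2 = (16 - 30 + 8*25 + 12*(-1/5))**2 = (16 - 30 + 200 - 12/5)**2 = (918/5)**2 = 842724/25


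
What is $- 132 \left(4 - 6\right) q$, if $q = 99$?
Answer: $26136$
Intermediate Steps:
$- 132 \left(4 - 6\right) q = - 132 \left(4 - 6\right) 99 = \left(-132\right) \left(-2\right) 99 = 264 \cdot 99 = 26136$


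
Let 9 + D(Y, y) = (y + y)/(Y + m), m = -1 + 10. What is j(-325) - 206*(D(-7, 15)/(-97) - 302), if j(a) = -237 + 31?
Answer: 6015818/97 ≈ 62019.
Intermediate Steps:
j(a) = -206
m = 9
D(Y, y) = -9 + 2*y/(9 + Y) (D(Y, y) = -9 + (y + y)/(Y + 9) = -9 + (2*y)/(9 + Y) = -9 + 2*y/(9 + Y))
j(-325) - 206*(D(-7, 15)/(-97) - 302) = -206 - 206*(((-81 - 9*(-7) + 2*15)/(9 - 7))/(-97) - 302) = -206 - 206*(((-81 + 63 + 30)/2)*(-1/97) - 302) = -206 - 206*(((½)*12)*(-1/97) - 302) = -206 - 206*(6*(-1/97) - 302) = -206 - 206*(-6/97 - 302) = -206 - 206*(-29300/97) = -206 + 6035800/97 = 6015818/97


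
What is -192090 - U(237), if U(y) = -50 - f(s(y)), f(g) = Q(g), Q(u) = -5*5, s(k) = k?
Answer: -192065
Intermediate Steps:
Q(u) = -25
f(g) = -25
U(y) = -25 (U(y) = -50 - 1*(-25) = -50 + 25 = -25)
-192090 - U(237) = -192090 - 1*(-25) = -192090 + 25 = -192065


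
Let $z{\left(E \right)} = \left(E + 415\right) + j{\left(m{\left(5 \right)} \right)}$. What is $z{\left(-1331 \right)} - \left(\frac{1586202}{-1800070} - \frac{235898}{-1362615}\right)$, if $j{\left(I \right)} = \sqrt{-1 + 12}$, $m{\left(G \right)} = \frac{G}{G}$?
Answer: $- \frac{224503023314843}{245280238305} + \sqrt{11} \approx -911.98$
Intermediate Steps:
$m{\left(G \right)} = 1$
$j{\left(I \right)} = \sqrt{11}$
$z{\left(E \right)} = 415 + E + \sqrt{11}$ ($z{\left(E \right)} = \left(E + 415\right) + \sqrt{11} = \left(415 + E\right) + \sqrt{11} = 415 + E + \sqrt{11}$)
$z{\left(-1331 \right)} - \left(\frac{1586202}{-1800070} - \frac{235898}{-1362615}\right) = \left(415 - 1331 + \sqrt{11}\right) - \left(\frac{1586202}{-1800070} - \frac{235898}{-1362615}\right) = \left(-916 + \sqrt{11}\right) - \left(1586202 \left(- \frac{1}{1800070}\right) - - \frac{235898}{1362615}\right) = \left(-916 + \sqrt{11}\right) - \left(- \frac{793101}{900035} + \frac{235898}{1362615}\right) = \left(-916 + \sqrt{11}\right) - - \frac{173674972537}{245280238305} = \left(-916 + \sqrt{11}\right) + \frac{173674972537}{245280238305} = - \frac{224503023314843}{245280238305} + \sqrt{11}$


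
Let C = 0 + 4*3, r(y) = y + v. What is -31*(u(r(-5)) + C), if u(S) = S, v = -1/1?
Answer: -186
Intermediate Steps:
v = -1 (v = -1*1 = -1)
r(y) = -1 + y (r(y) = y - 1 = -1 + y)
C = 12 (C = 0 + 12 = 12)
-31*(u(r(-5)) + C) = -31*((-1 - 5) + 12) = -31*(-6 + 12) = -31*6 = -186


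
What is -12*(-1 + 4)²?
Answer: -108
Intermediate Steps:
-12*(-1 + 4)² = -12*3² = -12*9 = -108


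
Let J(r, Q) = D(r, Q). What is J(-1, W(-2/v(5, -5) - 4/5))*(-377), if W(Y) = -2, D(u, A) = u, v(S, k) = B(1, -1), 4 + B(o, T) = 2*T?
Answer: 377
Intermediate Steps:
B(o, T) = -4 + 2*T
v(S, k) = -6 (v(S, k) = -4 + 2*(-1) = -4 - 2 = -6)
J(r, Q) = r
J(-1, W(-2/v(5, -5) - 4/5))*(-377) = -1*(-377) = 377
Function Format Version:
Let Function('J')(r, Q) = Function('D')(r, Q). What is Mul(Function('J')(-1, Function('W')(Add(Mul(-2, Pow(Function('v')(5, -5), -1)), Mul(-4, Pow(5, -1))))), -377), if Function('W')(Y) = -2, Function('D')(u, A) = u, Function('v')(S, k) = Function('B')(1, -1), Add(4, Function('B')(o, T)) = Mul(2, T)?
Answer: 377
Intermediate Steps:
Function('B')(o, T) = Add(-4, Mul(2, T))
Function('v')(S, k) = -6 (Function('v')(S, k) = Add(-4, Mul(2, -1)) = Add(-4, -2) = -6)
Function('J')(r, Q) = r
Mul(Function('J')(-1, Function('W')(Add(Mul(-2, Pow(Function('v')(5, -5), -1)), Mul(-4, Pow(5, -1))))), -377) = Mul(-1, -377) = 377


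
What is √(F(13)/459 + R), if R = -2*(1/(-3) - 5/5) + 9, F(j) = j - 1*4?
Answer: 2*√7599/51 ≈ 3.4185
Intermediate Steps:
F(j) = -4 + j (F(j) = j - 4 = -4 + j)
R = 35/3 (R = -2*(1*(-⅓) - 5*⅕) + 9 = -2*(-⅓ - 1) + 9 = -2*(-4/3) + 9 = 8/3 + 9 = 35/3 ≈ 11.667)
√(F(13)/459 + R) = √((-4 + 13)/459 + 35/3) = √(9*(1/459) + 35/3) = √(1/51 + 35/3) = √(596/51) = 2*√7599/51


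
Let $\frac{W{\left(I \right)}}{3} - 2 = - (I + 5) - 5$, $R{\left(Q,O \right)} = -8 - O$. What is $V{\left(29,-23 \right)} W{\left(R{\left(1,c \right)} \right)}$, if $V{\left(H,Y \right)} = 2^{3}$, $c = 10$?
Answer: $240$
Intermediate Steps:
$V{\left(H,Y \right)} = 8$
$W{\left(I \right)} = -24 - 3 I$ ($W{\left(I \right)} = 6 + 3 \left(- (I + 5) - 5\right) = 6 + 3 \left(- (5 + I) - 5\right) = 6 + 3 \left(\left(-5 - I\right) - 5\right) = 6 + 3 \left(-10 - I\right) = 6 - \left(30 + 3 I\right) = -24 - 3 I$)
$V{\left(29,-23 \right)} W{\left(R{\left(1,c \right)} \right)} = 8 \left(-24 - 3 \left(-8 - 10\right)\right) = 8 \left(-24 - -54\right) = 8 \left(-24 + 54\right) = 8 \cdot 30 = 240$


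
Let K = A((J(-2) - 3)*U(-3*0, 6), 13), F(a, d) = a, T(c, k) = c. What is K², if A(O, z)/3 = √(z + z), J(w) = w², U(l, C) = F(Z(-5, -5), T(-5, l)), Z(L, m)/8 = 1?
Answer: 234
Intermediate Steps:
Z(L, m) = 8 (Z(L, m) = 8*1 = 8)
U(l, C) = 8
A(O, z) = 3*√2*√z (A(O, z) = 3*√(z + z) = 3*√(2*z) = 3*(√2*√z) = 3*√2*√z)
K = 3*√26 (K = 3*√2*√13 = 3*√26 ≈ 15.297)
K² = (3*√26)² = 234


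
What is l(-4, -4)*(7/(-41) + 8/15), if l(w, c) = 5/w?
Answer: -223/492 ≈ -0.45325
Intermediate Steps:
l(-4, -4)*(7/(-41) + 8/15) = (5/(-4))*(7/(-41) + 8/15) = (5*(-¼))*(7*(-1/41) + 8*(1/15)) = -5*(-7/41 + 8/15)/4 = -5/4*223/615 = -223/492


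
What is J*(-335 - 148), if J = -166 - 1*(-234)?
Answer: -32844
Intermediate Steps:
J = 68 (J = -166 + 234 = 68)
J*(-335 - 148) = 68*(-335 - 148) = 68*(-483) = -32844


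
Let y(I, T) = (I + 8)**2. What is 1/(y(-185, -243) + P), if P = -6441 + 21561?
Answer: 1/46449 ≈ 2.1529e-5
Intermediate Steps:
P = 15120
y(I, T) = (8 + I)**2
1/(y(-185, -243) + P) = 1/((8 - 185)**2 + 15120) = 1/((-177)**2 + 15120) = 1/(31329 + 15120) = 1/46449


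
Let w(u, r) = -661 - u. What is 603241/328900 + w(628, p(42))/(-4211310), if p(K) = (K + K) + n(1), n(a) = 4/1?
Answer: 254085880781/138509985900 ≈ 1.8344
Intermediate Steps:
n(a) = 4 (n(a) = 4*1 = 4)
p(K) = 4 + 2*K (p(K) = (K + K) + 4 = 2*K + 4 = 4 + 2*K)
603241/328900 + w(628, p(42))/(-4211310) = 603241/328900 + (-661 - 1*628)/(-4211310) = 603241*(1/328900) + (-661 - 628)*(-1/4211310) = 603241/328900 - 1289*(-1/4211310) = 603241/328900 + 1289/4211310 = 254085880781/138509985900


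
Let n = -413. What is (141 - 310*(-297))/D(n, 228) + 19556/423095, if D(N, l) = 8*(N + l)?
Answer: -210730109/3384760 ≈ -62.258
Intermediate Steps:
D(N, l) = 8*N + 8*l
(141 - 310*(-297))/D(n, 228) + 19556/423095 = (141 - 310*(-297))/(8*(-413) + 8*228) + 19556/423095 = (141 + 92070)/(-3304 + 1824) + 19556*(1/423095) = 92211/(-1480) + 19556/423095 = 92211*(-1/1480) + 19556/423095 = -92211/1480 + 19556/423095 = -210730109/3384760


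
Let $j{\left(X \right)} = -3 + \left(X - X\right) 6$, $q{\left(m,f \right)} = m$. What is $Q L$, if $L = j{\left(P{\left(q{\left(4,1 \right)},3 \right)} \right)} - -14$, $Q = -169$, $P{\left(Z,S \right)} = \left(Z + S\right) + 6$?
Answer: $-1859$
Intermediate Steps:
$P{\left(Z,S \right)} = 6 + S + Z$ ($P{\left(Z,S \right)} = \left(S + Z\right) + 6 = 6 + S + Z$)
$j{\left(X \right)} = -3$ ($j{\left(X \right)} = -3 + 0 \cdot 6 = -3 + 0 = -3$)
$L = 11$ ($L = -3 - -14 = -3 + 14 = 11$)
$Q L = \left(-169\right) 11 = -1859$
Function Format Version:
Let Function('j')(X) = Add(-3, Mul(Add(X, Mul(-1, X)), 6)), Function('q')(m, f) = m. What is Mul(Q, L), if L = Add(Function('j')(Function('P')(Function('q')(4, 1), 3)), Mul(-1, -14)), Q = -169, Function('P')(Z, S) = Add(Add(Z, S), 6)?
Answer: -1859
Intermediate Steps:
Function('P')(Z, S) = Add(6, S, Z) (Function('P')(Z, S) = Add(Add(S, Z), 6) = Add(6, S, Z))
Function('j')(X) = -3 (Function('j')(X) = Add(-3, Mul(0, 6)) = Add(-3, 0) = -3)
L = 11 (L = Add(-3, Mul(-1, -14)) = Add(-3, 14) = 11)
Mul(Q, L) = Mul(-169, 11) = -1859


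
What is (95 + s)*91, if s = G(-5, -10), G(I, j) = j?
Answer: 7735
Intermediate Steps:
s = -10
(95 + s)*91 = (95 - 10)*91 = 85*91 = 7735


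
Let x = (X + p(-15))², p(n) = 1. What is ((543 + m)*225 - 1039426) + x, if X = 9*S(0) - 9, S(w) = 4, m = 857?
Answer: -723642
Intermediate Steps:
X = 27 (X = 9*4 - 9 = 36 - 9 = 27)
x = 784 (x = (27 + 1)² = 28² = 784)
((543 + m)*225 - 1039426) + x = ((543 + 857)*225 - 1039426) + 784 = (1400*225 - 1039426) + 784 = (315000 - 1039426) + 784 = -724426 + 784 = -723642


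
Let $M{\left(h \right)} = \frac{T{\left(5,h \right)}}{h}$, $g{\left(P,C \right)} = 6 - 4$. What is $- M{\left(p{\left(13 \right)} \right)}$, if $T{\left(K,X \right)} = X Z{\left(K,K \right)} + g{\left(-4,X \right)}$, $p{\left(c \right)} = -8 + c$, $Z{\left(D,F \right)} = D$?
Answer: $- \frac{27}{5} \approx -5.4$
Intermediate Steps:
$g{\left(P,C \right)} = 2$ ($g{\left(P,C \right)} = 6 - 4 = 2$)
$T{\left(K,X \right)} = 2 + K X$ ($T{\left(K,X \right)} = X K + 2 = K X + 2 = 2 + K X$)
$M{\left(h \right)} = \frac{2 + 5 h}{h}$
$- M{\left(p{\left(13 \right)} \right)} = - (5 + \frac{2}{-8 + 13}) = - (5 + \frac{2}{5}) = \left(-1\right) \frac{27}{5} = - \frac{27}{5}$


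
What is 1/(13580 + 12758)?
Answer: 1/26338 ≈ 3.7968e-5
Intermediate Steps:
1/(13580 + 12758) = 1/26338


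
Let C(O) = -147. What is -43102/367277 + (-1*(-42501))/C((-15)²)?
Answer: -5205325257/17996573 ≈ -289.24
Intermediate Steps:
-43102/367277 + (-1*(-42501))/C((-15)²) = -43102/367277 - 1*(-42501)/(-147) = -43102*1/367277 + 42501*(-1/147) = -43102/367277 - 14167/49 = -5205325257/17996573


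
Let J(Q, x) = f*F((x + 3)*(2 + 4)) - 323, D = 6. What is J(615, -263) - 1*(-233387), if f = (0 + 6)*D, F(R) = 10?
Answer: 233424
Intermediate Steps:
f = 36 (f = (0 + 6)*6 = 6*6 = 36)
J(Q, x) = 37 (J(Q, x) = 36*10 - 323 = 360 - 323 = 37)
J(615, -263) - 1*(-233387) = 37 - 1*(-233387) = 37 + 233387 = 233424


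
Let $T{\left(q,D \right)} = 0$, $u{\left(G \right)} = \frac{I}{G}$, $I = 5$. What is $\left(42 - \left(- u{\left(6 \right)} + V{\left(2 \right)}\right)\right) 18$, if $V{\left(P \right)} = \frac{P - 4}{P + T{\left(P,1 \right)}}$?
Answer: $789$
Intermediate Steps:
$u{\left(G \right)} = \frac{5}{G}$
$V{\left(P \right)} = \frac{-4 + P}{P}$ ($V{\left(P \right)} = \frac{P - 4}{P + 0} = \frac{-4 + P}{P}$)
$\left(42 - \left(- u{\left(6 \right)} + V{\left(2 \right)}\right)\right) 18 = \left(42 - \left(- \frac{5}{6} + \frac{-4 + 2}{2}\right)\right) 18 = \left(42 + \left(5 \cdot \frac{1}{6} - \frac{1}{2} \left(-2\right)\right)\right) 18 = \left(42 + \left(\frac{5}{6} - -1\right)\right) 18 = \left(42 + \left(\frac{5}{6} + 1\right)\right) 18 = \left(42 + \frac{11}{6}\right) 18 = \frac{263}{6} \cdot 18 = 789$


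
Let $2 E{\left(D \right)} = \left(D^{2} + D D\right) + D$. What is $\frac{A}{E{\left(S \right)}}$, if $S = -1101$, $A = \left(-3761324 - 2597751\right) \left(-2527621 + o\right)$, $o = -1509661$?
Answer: $\frac{51346758068300}{2423301} \approx 2.1189 \cdot 10^{7}$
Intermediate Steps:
$A = 25673379034150$ ($A = \left(-3761324 - 2597751\right) \left(-2527621 - 1509661\right) = \left(-6359075\right) \left(-4037282\right) = 25673379034150$)
$E{\left(D \right)} = D^{2} + \frac{D}{2}$ ($E{\left(D \right)} = \frac{\left(D^{2} + D D\right) + D}{2} = \frac{\left(D^{2} + D^{2}\right) + D}{2} = \frac{2 D^{2} + D}{2} = \frac{D + 2 D^{2}}{2} = D^{2} + \frac{D}{2}$)
$\frac{A}{E{\left(S \right)}} = \frac{25673379034150}{\left(-1101\right) \left(\frac{1}{2} - 1101\right)} = \frac{25673379034150}{\left(-1101\right) \left(- \frac{2201}{2}\right)} = \frac{25673379034150}{\frac{2423301}{2}} = 25673379034150 \cdot \frac{2}{2423301} = \frac{51346758068300}{2423301}$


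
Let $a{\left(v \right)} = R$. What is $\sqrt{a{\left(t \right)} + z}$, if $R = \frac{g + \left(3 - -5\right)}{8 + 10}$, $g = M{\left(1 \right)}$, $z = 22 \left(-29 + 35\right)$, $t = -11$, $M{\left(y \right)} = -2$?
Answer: $\frac{\sqrt{1191}}{3} \approx 11.504$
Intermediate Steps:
$z = 132$ ($z = 22 \cdot 6 = 132$)
$g = -2$
$R = \frac{1}{3}$ ($R = \frac{-2 + \left(3 - -5\right)}{8 + 10} = \frac{-2 + \left(3 + 5\right)}{18} = \left(-2 + 8\right) \frac{1}{18} = 6 \cdot \frac{1}{18} = \frac{1}{3} \approx 0.33333$)
$a{\left(v \right)} = \frac{1}{3}$
$\sqrt{a{\left(t \right)} + z} = \sqrt{\frac{1}{3} + 132} = \sqrt{\frac{397}{3}} = \frac{\sqrt{1191}}{3}$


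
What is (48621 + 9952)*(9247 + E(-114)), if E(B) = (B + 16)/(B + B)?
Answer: 61748066611/114 ≈ 5.4165e+8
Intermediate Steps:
E(B) = (16 + B)/(2*B) (E(B) = (16 + B)/((2*B)) = (16 + B)*(1/(2*B)) = (16 + B)/(2*B))
(48621 + 9952)*(9247 + E(-114)) = (48621 + 9952)*(9247 + (1/2)*(16 - 114)/(-114)) = 58573*(9247 + (1/2)*(-1/114)*(-98)) = 58573*(9247 + 49/114) = 58573*(1054207/114) = 61748066611/114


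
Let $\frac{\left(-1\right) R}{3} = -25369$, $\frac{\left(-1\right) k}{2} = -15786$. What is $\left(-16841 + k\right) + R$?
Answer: $90838$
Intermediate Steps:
$k = 31572$ ($k = \left(-2\right) \left(-15786\right) = 31572$)
$R = 76107$ ($R = \left(-3\right) \left(-25369\right) = 76107$)
$\left(-16841 + k\right) + R = \left(-16841 + 31572\right) + 76107 = 14731 + 76107 = 90838$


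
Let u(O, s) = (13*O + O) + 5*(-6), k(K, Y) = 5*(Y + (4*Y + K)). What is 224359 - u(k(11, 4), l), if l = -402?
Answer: 222219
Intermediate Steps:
k(K, Y) = 5*K + 25*Y (k(K, Y) = 5*(Y + (K + 4*Y)) = 5*(K + 5*Y) = 5*K + 25*Y)
u(O, s) = -30 + 14*O (u(O, s) = 14*O - 30 = -30 + 14*O)
224359 - u(k(11, 4), l) = 224359 - (-30 + 14*(5*11 + 25*4)) = 224359 - (-30 + 14*(55 + 100)) = 224359 - (-30 + 14*155) = 224359 - (-30 + 2170) = 224359 - 1*2140 = 224359 - 2140 = 222219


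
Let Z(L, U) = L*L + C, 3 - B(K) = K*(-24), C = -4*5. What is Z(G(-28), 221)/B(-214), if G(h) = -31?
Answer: -941/5133 ≈ -0.18332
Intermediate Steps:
C = -20
B(K) = 3 + 24*K (B(K) = 3 - K*(-24) = 3 - (-24)*K = 3 + 24*K)
Z(L, U) = -20 + L² (Z(L, U) = L*L - 20 = L² - 20 = -20 + L²)
Z(G(-28), 221)/B(-214) = (-20 + (-31)²)/(3 + 24*(-214)) = (-20 + 961)/(3 - 5136) = 941/(-5133) = 941*(-1/5133) = -941/5133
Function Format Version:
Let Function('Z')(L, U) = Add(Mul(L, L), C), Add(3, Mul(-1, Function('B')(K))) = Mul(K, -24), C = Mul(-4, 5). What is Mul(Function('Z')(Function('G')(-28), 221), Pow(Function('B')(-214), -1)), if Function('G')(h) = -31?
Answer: Rational(-941, 5133) ≈ -0.18332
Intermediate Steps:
C = -20
Function('B')(K) = Add(3, Mul(24, K)) (Function('B')(K) = Add(3, Mul(-1, Mul(K, -24))) = Add(3, Mul(-1, Mul(-24, K))) = Add(3, Mul(24, K)))
Function('Z')(L, U) = Add(-20, Pow(L, 2)) (Function('Z')(L, U) = Add(Mul(L, L), -20) = Add(Pow(L, 2), -20) = Add(-20, Pow(L, 2)))
Mul(Function('Z')(Function('G')(-28), 221), Pow(Function('B')(-214), -1)) = Mul(Add(-20, Pow(-31, 2)), Pow(Add(3, Mul(24, -214)), -1)) = Mul(Add(-20, 961), Pow(Add(3, -5136), -1)) = Mul(941, Pow(-5133, -1)) = Mul(941, Rational(-1, 5133)) = Rational(-941, 5133)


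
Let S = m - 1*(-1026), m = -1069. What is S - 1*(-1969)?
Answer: 1926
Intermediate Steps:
S = -43 (S = -1069 - 1*(-1026) = -1069 + 1026 = -43)
S - 1*(-1969) = -43 - 1*(-1969) = -43 + 1969 = 1926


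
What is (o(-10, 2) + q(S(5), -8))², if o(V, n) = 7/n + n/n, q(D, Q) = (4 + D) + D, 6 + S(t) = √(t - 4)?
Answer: 9/4 ≈ 2.2500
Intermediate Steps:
S(t) = -6 + √(-4 + t) (S(t) = -6 + √(t - 4) = -6 + √(-4 + t))
q(D, Q) = 4 + 2*D
o(V, n) = 1 + 7/n (o(V, n) = 7/n + 1 = 1 + 7/n)
(o(-10, 2) + q(S(5), -8))² = ((7 + 2)/2 + (4 + 2*(-6 + √(-4 + 5))))² = ((½)*9 + (4 + 2*(-6 + √1)))² = (9/2 + (4 + 2*(-6 + 1)))² = (9/2 + (4 + 2*(-5)))² = (9/2 + (4 - 10))² = (9/2 - 6)² = (-3/2)² = 9/4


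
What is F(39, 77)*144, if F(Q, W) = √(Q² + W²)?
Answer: 720*√298 ≈ 12429.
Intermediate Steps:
F(39, 77)*144 = √(39² + 77²)*144 = √(1521 + 5929)*144 = √7450*144 = (5*√298)*144 = 720*√298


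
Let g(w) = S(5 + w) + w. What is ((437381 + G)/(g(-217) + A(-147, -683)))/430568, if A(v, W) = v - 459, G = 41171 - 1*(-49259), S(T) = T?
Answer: -175937/148545960 ≈ -0.0011844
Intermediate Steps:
G = 90430 (G = 41171 + 49259 = 90430)
g(w) = 5 + 2*w (g(w) = (5 + w) + w = 5 + 2*w)
A(v, W) = -459 + v
((437381 + G)/(g(-217) + A(-147, -683)))/430568 = ((437381 + 90430)/((5 + 2*(-217)) + (-459 - 147)))/430568 = (527811/((5 - 434) - 606))*(1/430568) = (527811/(-429 - 606))*(1/430568) = (527811/(-1035))*(1/430568) = (527811*(-1/1035))*(1/430568) = -175937/345*1/430568 = -175937/148545960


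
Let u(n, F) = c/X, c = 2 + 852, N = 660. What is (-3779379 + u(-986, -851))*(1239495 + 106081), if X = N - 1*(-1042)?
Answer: -4327710292824752/851 ≈ -5.0854e+12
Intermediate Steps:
X = 1702 (X = 660 - 1*(-1042) = 660 + 1042 = 1702)
c = 854
u(n, F) = 427/851 (u(n, F) = 854/1702 = 854*(1/1702) = 427/851)
(-3779379 + u(-986, -851))*(1239495 + 106081) = (-3779379 + 427/851)*(1239495 + 106081) = -3216251102/851*1345576 = -4327710292824752/851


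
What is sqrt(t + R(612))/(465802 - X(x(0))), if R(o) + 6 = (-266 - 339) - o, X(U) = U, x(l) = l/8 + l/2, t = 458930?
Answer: sqrt(457707)/465802 ≈ 0.0014524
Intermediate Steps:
x(l) = 5*l/8 (x(l) = l*(1/8) + l*(1/2) = l/8 + l/2 = 5*l/8)
R(o) = -611 - o (R(o) = -6 + ((-266 - 339) - o) = -6 + (-605 - o) = -611 - o)
sqrt(t + R(612))/(465802 - X(x(0))) = sqrt(458930 + (-611 - 1*612))/(465802 - 5*0/8) = sqrt(458930 + (-611 - 612))/(465802 - 1*0) = sqrt(458930 - 1223)/(465802 + 0) = sqrt(457707)/465802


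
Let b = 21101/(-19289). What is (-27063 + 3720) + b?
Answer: -450284228/19289 ≈ -23344.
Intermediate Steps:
b = -21101/19289 (b = 21101*(-1/19289) = -21101/19289 ≈ -1.0939)
(-27063 + 3720) + b = (-27063 + 3720) - 21101/19289 = -23343 - 21101/19289 = -450284228/19289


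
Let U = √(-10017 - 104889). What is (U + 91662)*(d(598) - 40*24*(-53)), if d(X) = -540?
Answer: 4614265080 + 50340*I*√114906 ≈ 4.6143e+9 + 1.7064e+7*I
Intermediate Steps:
U = I*√114906 (U = √(-114906) = I*√114906 ≈ 338.98*I)
(U + 91662)*(d(598) - 40*24*(-53)) = (I*√114906 + 91662)*(-540 - 40*24*(-53)) = (91662 + I*√114906)*(-540 - 960*(-53)) = (91662 + I*√114906)*(-540 + 50880) = (91662 + I*√114906)*50340 = 4614265080 + 50340*I*√114906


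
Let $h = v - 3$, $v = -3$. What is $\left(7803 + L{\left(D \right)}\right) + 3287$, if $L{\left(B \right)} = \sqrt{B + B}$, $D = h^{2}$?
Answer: $11090 + 6 \sqrt{2} \approx 11098.0$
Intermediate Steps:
$h = -6$ ($h = -3 - 3 = -6$)
$D = 36$ ($D = \left(-6\right)^{2} = 36$)
$L{\left(B \right)} = \sqrt{2} \sqrt{B}$ ($L{\left(B \right)} = \sqrt{2 B} = \sqrt{2} \sqrt{B}$)
$\left(7803 + L{\left(D \right)}\right) + 3287 = \left(7803 + \sqrt{2} \sqrt{36}\right) + 3287 = \left(7803 + \sqrt{2} \cdot 6\right) + 3287 = \left(7803 + 6 \sqrt{2}\right) + 3287 = 11090 + 6 \sqrt{2}$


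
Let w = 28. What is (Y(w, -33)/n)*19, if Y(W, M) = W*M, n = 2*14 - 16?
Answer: -1463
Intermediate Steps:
n = 12 (n = 28 - 16 = 12)
Y(W, M) = M*W
(Y(w, -33)/n)*19 = (-33*28/12)*19 = -924*1/12*19 = -77*19 = -1463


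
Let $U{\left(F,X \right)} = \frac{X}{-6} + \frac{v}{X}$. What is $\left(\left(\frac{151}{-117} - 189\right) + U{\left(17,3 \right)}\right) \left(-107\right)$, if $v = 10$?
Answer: $\frac{4693555}{234} \approx 20058.0$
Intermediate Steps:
$U{\left(F,X \right)} = \frac{10}{X} - \frac{X}{6}$ ($U{\left(F,X \right)} = \frac{X}{-6} + \frac{10}{X} = X \left(- \frac{1}{6}\right) + \frac{10}{X} = - \frac{X}{6} + \frac{10}{X} = \frac{10}{X} - \frac{X}{6}$)
$\left(\left(\frac{151}{-117} - 189\right) + U{\left(17,3 \right)}\right) \left(-107\right) = \left(\left(\frac{151}{-117} - 189\right) + \left(\frac{10}{3} - \frac{1}{2}\right)\right) \left(-107\right) = \left(\left(151 \left(- \frac{1}{117}\right) - 189\right) + \left(10 \cdot \frac{1}{3} - \frac{1}{2}\right)\right) \left(-107\right) = \left(\left(- \frac{151}{117} - 189\right) + \left(\frac{10}{3} - \frac{1}{2}\right)\right) \left(-107\right) = \left(- \frac{22264}{117} + \frac{17}{6}\right) \left(-107\right) = \left(- \frac{43865}{234}\right) \left(-107\right) = \frac{4693555}{234}$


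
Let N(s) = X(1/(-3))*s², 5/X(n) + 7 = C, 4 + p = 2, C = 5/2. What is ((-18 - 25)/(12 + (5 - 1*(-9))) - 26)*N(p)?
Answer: 14380/117 ≈ 122.91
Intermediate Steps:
C = 5/2 (C = 5*(½) = 5/2 ≈ 2.5000)
p = -2 (p = -4 + 2 = -2)
X(n) = -10/9 (X(n) = 5/(-7 + 5/2) = 5/(-9/2) = 5*(-2/9) = -10/9)
N(s) = -10*s²/9
((-18 - 25)/(12 + (5 - 1*(-9))) - 26)*N(p) = ((-18 - 25)/(12 + (5 - 1*(-9))) - 26)*(-10/9*(-2)²) = (-43/(12 + (5 + 9)) - 26)*(-10/9*4) = (-43/(12 + 14) - 26)*(-40/9) = (-43/26 - 26)*(-40/9) = -719/26*(-40/9) = 14380/117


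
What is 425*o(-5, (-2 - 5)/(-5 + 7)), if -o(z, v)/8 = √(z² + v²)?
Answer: -1700*√149 ≈ -20751.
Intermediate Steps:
o(z, v) = -8*√(v² + z²) (o(z, v) = -8*√(z² + v²) = -8*√(v² + z²))
425*o(-5, (-2 - 5)/(-5 + 7)) = 425*(-8*√(((-2 - 5)/(-5 + 7))² + (-5)²)) = 425*(-8*√((-7/2)² + 25)) = 425*(-8*√(49/4 + 25)) = 425*(-4*√149) = -1700*√149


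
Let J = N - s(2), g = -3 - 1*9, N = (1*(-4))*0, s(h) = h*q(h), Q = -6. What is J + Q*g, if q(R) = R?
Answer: 68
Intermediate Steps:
s(h) = h**2 (s(h) = h*h = h**2)
N = 0 (N = -4*0 = 0)
g = -12 (g = -3 - 9 = -12)
J = -4 (J = 0 - 1*2**2 = 0 - 1*4 = 0 - 4 = -4)
J + Q*g = -4 - 6*(-12) = -4 + 72 = 68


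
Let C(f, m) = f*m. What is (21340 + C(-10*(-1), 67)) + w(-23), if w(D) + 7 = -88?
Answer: 21915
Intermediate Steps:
w(D) = -95 (w(D) = -7 - 88 = -95)
(21340 + C(-10*(-1), 67)) + w(-23) = (21340 - 10*(-1)*67) - 95 = (21340 + 10*67) - 95 = (21340 + 670) - 95 = 22010 - 95 = 21915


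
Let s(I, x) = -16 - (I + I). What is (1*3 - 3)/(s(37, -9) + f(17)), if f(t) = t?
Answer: 0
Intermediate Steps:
s(I, x) = -16 - 2*I
(1*3 - 3)/(s(37, -9) + f(17)) = (1*3 - 3)/((-16 - 2*37) + 17) = (3 - 3)/((-16 - 74) + 17) = 0/(-90 + 17) = 0/(-73) = 0*(-1/73) = 0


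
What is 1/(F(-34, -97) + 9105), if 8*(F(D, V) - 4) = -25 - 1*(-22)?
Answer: 8/72869 ≈ 0.00010979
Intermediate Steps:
F(D, V) = 29/8 (F(D, V) = 4 + (-25 - 1*(-22))/8 = 4 + (-25 + 22)/8 = 4 + (⅛)*(-3) = 4 - 3/8 = 29/8)
1/(F(-34, -97) + 9105) = 1/(29/8 + 9105) = 1/(72869/8) = 8/72869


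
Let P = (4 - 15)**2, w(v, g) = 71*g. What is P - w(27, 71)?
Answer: -4920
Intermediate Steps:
P = 121 (P = (-11)**2 = 121)
P - w(27, 71) = 121 - 71*71 = 121 - 1*5041 = 121 - 5041 = -4920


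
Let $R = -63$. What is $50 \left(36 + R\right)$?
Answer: $-1350$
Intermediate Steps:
$50 \left(36 + R\right) = 50 \left(36 - 63\right) = 50 \left(-27\right) = -1350$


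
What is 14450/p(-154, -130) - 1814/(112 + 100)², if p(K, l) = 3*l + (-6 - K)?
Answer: -162469947/2719112 ≈ -59.751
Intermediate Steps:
p(K, l) = -6 - K + 3*l
14450/p(-154, -130) - 1814/(112 + 100)² = 14450/(-6 - 1*(-154) + 3*(-130)) - 1814/(112 + 100)² = 14450/(-6 + 154 - 390) - 1814/(212²) = 14450/(-242) - 1814/44944 = 14450*(-1/242) - 1814*1/44944 = -7225/121 - 907/22472 = -162469947/2719112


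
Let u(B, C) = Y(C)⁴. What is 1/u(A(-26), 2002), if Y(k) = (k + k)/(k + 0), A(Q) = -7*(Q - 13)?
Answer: 1/16 ≈ 0.062500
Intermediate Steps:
A(Q) = 91 - 7*Q (A(Q) = -7*(-13 + Q) = 91 - 7*Q)
Y(k) = 2 (Y(k) = (2*k)/k = 2)
u(B, C) = 16 (u(B, C) = 2⁴ = 16)
1/u(A(-26), 2002) = 1/16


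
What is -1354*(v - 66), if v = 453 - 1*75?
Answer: -422448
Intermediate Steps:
v = 378 (v = 453 - 75 = 378)
-1354*(v - 66) = -1354*(378 - 66) = -1354*312 = -422448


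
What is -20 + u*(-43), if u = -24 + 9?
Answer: 625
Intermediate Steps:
u = -15
-20 + u*(-43) = -20 - 15*(-43) = -20 + 645 = 625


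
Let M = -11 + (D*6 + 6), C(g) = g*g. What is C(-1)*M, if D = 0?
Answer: -5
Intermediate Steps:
C(g) = g**2
M = -5 (M = -11 + (0*6 + 6) = -11 + (0 + 6) = -11 + 6 = -5)
C(-1)*M = (-1)**2*(-5) = 1*(-5) = -5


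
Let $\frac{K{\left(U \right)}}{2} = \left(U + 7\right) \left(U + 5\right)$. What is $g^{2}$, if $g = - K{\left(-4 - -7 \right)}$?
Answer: $25600$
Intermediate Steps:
$K{\left(U \right)} = 2 \left(5 + U\right) \left(7 + U\right)$ ($K{\left(U \right)} = 2 \left(U + 7\right) \left(U + 5\right) = 2 \left(7 + U\right) \left(5 + U\right) = 2 \left(5 + U\right) \left(7 + U\right)$)
$g = -160$ ($g = - (70 + 2 \left(-4 - -7\right)^{2} + 24 \left(-4 - -7\right)) = - (70 + 2 \left(-4 + 7\right)^{2} + 24 \left(-4 + 7\right)) = - (70 + 2 \cdot 3^{2} + 24 \cdot 3) = - (70 + 2 \cdot 9 + 72) = - (70 + 18 + 72) = \left(-1\right) 160 = -160$)
$g^{2} = \left(-160\right)^{2} = 25600$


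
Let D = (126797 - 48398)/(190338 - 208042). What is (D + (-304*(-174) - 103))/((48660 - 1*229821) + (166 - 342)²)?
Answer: -133509839/379839320 ≈ -0.35149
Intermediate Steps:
D = -78399/17704 (D = 78399/(-17704) = 78399*(-1/17704) = -78399/17704 ≈ -4.4283)
(D + (-304*(-174) - 103))/((48660 - 1*229821) + (166 - 342)²) = (-78399/17704 + (-304*(-174) - 103))/((48660 - 1*229821) + (166 - 342)²) = (-78399/17704 + (52896 - 103))/((48660 - 229821) + (-176)²) = (-78399/17704 + 52793)/(-181161 + 30976) = (934568873/17704)/(-150185) = (934568873/17704)*(-1/150185) = -133509839/379839320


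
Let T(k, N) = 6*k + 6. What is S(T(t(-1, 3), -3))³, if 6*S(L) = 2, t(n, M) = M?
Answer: 1/27 ≈ 0.037037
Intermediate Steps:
T(k, N) = 6 + 6*k
S(L) = ⅓ (S(L) = (⅙)*2 = ⅓)
S(T(t(-1, 3), -3))³ = (⅓)³ = 1/27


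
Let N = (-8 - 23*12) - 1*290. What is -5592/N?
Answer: 2796/287 ≈ 9.7422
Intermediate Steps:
N = -574 (N = (-8 - 276) - 290 = -284 - 290 = -574)
-5592/N = -5592/(-574) = -5592*(-1/574) = 2796/287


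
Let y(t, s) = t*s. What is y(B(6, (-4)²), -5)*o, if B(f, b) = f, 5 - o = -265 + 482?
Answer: 6360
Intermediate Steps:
o = -212 (o = 5 - (-265 + 482) = 5 - 1*217 = 5 - 217 = -212)
y(t, s) = s*t
y(B(6, (-4)²), -5)*o = -5*6*(-212) = -30*(-212) = 6360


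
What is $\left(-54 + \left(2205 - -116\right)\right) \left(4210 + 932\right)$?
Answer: $11656914$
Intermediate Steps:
$\left(-54 + \left(2205 - -116\right)\right) \left(4210 + 932\right) = \left(-54 + \left(2205 + 116\right)\right) 5142 = \left(-54 + 2321\right) 5142 = 2267 \cdot 5142 = 11656914$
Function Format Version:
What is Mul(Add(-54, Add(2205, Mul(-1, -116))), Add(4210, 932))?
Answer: 11656914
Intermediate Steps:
Mul(Add(-54, Add(2205, Mul(-1, -116))), Add(4210, 932)) = Mul(Add(-54, Add(2205, 116)), 5142) = Mul(Add(-54, 2321), 5142) = Mul(2267, 5142) = 11656914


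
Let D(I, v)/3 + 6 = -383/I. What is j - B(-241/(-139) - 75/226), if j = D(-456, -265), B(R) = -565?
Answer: 83527/152 ≈ 549.52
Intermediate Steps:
D(I, v) = -18 - 1149/I (D(I, v) = -18 + 3*(-383/I) = -18 - 1149/I)
j = -2353/152 (j = -18 - 1149/(-456) = -18 - 1149*(-1/456) = -18 + 383/152 = -2353/152 ≈ -15.480)
j - B(-241/(-139) - 75/226) = -2353/152 - 1*(-565) = -2353/152 + 565 = 83527/152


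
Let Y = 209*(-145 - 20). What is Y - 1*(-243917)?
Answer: 209432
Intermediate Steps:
Y = -34485 (Y = 209*(-165) = -34485)
Y - 1*(-243917) = -34485 - 1*(-243917) = -34485 + 243917 = 209432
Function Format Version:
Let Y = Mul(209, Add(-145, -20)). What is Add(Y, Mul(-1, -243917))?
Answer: 209432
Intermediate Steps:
Y = -34485 (Y = Mul(209, -165) = -34485)
Add(Y, Mul(-1, -243917)) = Add(-34485, Mul(-1, -243917)) = Add(-34485, 243917) = 209432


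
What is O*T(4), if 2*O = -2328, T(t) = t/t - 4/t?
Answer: 0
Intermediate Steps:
T(t) = 1 - 4/t
O = -1164 (O = (1/2)*(-2328) = -1164)
O*T(4) = -1164*(-4 + 4)/4 = -291*0 = -1164*0 = 0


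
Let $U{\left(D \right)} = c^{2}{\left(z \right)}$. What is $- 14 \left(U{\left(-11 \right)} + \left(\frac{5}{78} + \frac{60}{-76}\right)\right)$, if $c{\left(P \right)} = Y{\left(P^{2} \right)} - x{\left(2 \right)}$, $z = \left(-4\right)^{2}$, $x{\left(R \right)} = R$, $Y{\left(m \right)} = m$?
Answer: $- \frac{669281459}{741} \approx -9.0321 \cdot 10^{5}$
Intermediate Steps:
$z = 16$
$c{\left(P \right)} = -2 + P^{2}$ ($c{\left(P \right)} = P^{2} - 2 = -2 + P^{2}$)
$U{\left(D \right)} = 64516$ ($U{\left(D \right)} = \left(-2 + 16^{2}\right)^{2} = \left(-2 + 256\right)^{2} = 254^{2} = 64516$)
$- 14 \left(U{\left(-11 \right)} + \left(\frac{5}{78} + \frac{60}{-76}\right)\right) = - 14 \left(64516 + \left(\frac{5}{78} + \frac{60}{-76}\right)\right) = - 14 \left(64516 + \left(5 \cdot \frac{1}{78} + 60 \left(- \frac{1}{76}\right)\right)\right) = - 14 \left(64516 + \left(\frac{5}{78} - \frac{15}{19}\right)\right) = - 14 \left(64516 - \frac{1075}{1482}\right) = \left(-14\right) \frac{95611637}{1482} = - \frac{669281459}{741}$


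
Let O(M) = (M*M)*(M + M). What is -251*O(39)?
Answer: -29778138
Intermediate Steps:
O(M) = 2*M³ (O(M) = M²*(2*M) = 2*M³)
-251*O(39) = -502*39³ = -502*59319 = -251*118638 = -29778138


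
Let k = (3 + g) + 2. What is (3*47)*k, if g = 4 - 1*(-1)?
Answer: 1410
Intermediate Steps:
g = 5 (g = 4 + 1 = 5)
k = 10 (k = (3 + 5) + 2 = 8 + 2 = 10)
(3*47)*k = (3*47)*10 = 141*10 = 1410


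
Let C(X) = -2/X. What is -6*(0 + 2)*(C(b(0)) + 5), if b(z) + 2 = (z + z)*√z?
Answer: -72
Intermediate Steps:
b(z) = -2 + 2*z^(3/2) (b(z) = -2 + (z + z)*√z = -2 + (2*z)*√z = -2 + 2*z^(3/2))
-6*(0 + 2)*(C(b(0)) + 5) = -6*(0 + 2)*(-2/(-2 + 2*0^(3/2)) + 5) = -6*2*(-2/(-2 + 2*0) + 5) = -6*2*(-2/(-2 + 0) + 5) = -6*2*(-2/(-2) + 5) = -6*2*(-2*(-½) + 5) = -6*2*(1 + 5) = -6*2*6 = -6*12 = -1*72 = -72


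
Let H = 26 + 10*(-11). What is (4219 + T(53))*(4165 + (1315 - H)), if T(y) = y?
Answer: 23769408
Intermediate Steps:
H = -84 (H = 26 - 110 = -84)
(4219 + T(53))*(4165 + (1315 - H)) = (4219 + 53)*(4165 + (1315 - 1*(-84))) = 4272*(4165 + (1315 + 84)) = 4272*(4165 + 1399) = 4272*5564 = 23769408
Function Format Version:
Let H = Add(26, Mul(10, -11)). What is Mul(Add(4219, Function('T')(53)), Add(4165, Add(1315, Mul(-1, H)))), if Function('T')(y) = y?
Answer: 23769408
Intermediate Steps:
H = -84 (H = Add(26, -110) = -84)
Mul(Add(4219, Function('T')(53)), Add(4165, Add(1315, Mul(-1, H)))) = Mul(Add(4219, 53), Add(4165, Add(1315, Mul(-1, -84)))) = Mul(4272, Add(4165, Add(1315, 84))) = Mul(4272, Add(4165, 1399)) = Mul(4272, 5564) = 23769408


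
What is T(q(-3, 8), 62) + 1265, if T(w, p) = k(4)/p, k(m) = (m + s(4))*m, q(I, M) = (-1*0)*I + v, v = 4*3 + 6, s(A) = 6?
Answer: 39235/31 ≈ 1265.6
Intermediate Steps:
v = 18 (v = 12 + 6 = 18)
q(I, M) = 18 (q(I, M) = (-1*0)*I + 18 = 0*I + 18 = 0 + 18 = 18)
k(m) = m*(6 + m) (k(m) = (m + 6)*m = (6 + m)*m = m*(6 + m))
T(w, p) = 40/p (T(w, p) = (4*(6 + 4))/p = (4*10)/p = 40/p)
T(q(-3, 8), 62) + 1265 = 40/62 + 1265 = 40*(1/62) + 1265 = 20/31 + 1265 = 39235/31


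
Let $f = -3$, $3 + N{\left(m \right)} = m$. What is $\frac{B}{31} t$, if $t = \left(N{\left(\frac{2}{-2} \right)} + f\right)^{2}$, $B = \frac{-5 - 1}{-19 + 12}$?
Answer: $\frac{42}{31} \approx 1.3548$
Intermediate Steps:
$N{\left(m \right)} = -3 + m$
$B = \frac{6}{7}$ ($B = - \frac{6}{-7} = \left(-6\right) \left(- \frac{1}{7}\right) = \frac{6}{7} \approx 0.85714$)
$t = 49$ ($t = \left(\left(-3 + \frac{2}{-2}\right) - 3\right)^{2} = \left(\left(-3 + 2 \left(- \frac{1}{2}\right)\right) - 3\right)^{2} = \left(\left(-3 - 1\right) - 3\right)^{2} = \left(-4 - 3\right)^{2} = \left(-7\right)^{2} = 49$)
$\frac{B}{31} t = \frac{1}{31} \cdot \frac{6}{7} \cdot 49 = \frac{6}{217} \cdot 49 = \frac{42}{31}$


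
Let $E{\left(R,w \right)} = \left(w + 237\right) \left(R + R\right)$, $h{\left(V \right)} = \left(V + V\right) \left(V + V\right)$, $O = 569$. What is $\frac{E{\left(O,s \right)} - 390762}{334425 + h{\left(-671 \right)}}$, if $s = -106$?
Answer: $- \frac{10508}{92843} \approx -0.11318$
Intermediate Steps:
$h{\left(V \right)} = 4 V^{2}$ ($h{\left(V \right)} = 2 V 2 V = 4 V^{2}$)
$E{\left(R,w \right)} = 2 R \left(237 + w\right)$ ($E{\left(R,w \right)} = \left(237 + w\right) 2 R = 2 R \left(237 + w\right)$)
$\frac{E{\left(O,s \right)} - 390762}{334425 + h{\left(-671 \right)}} = \frac{2 \cdot 569 \left(237 - 106\right) - 390762}{334425 + 4 \left(-671\right)^{2}} = \frac{2 \cdot 569 \cdot 131 - 390762}{334425 + 4 \cdot 450241} = \frac{149078 - 390762}{334425 + 1800964} = - \frac{241684}{2135389} = \left(-241684\right) \frac{1}{2135389} = - \frac{10508}{92843}$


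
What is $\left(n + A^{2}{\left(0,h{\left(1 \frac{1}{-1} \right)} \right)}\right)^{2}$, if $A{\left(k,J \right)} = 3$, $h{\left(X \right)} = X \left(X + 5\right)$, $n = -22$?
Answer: $169$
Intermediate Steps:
$h{\left(X \right)} = X \left(5 + X\right)$
$\left(n + A^{2}{\left(0,h{\left(1 \frac{1}{-1} \right)} \right)}\right)^{2} = \left(-22 + 3^{2}\right)^{2} = \left(-22 + 9\right)^{2} = \left(-13\right)^{2} = 169$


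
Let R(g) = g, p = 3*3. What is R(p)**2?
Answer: 81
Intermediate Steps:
p = 9
R(p)**2 = 9**2 = 81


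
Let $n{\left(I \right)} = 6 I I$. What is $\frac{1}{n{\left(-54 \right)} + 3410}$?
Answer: $\frac{1}{20906} \approx 4.7833 \cdot 10^{-5}$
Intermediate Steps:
$n{\left(I \right)} = 6 I^{2}$
$\frac{1}{n{\left(-54 \right)} + 3410} = \frac{1}{6 \left(-54\right)^{2} + 3410} = \frac{1}{6 \cdot 2916 + 3410} = \frac{1}{17496 + 3410} = \frac{1}{20906}$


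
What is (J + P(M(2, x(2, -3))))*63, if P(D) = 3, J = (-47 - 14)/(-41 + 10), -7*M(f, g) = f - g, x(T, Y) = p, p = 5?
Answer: 9702/31 ≈ 312.97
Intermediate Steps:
x(T, Y) = 5
M(f, g) = -f/7 + g/7 (M(f, g) = -(f - g)/7 = -f/7 + g/7)
J = 61/31 (J = -61/(-31) = -61*(-1/31) = 61/31 ≈ 1.9677)
(J + P(M(2, x(2, -3))))*63 = (61/31 + 3)*63 = (154/31)*63 = 9702/31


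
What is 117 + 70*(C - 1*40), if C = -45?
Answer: -5833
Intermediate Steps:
117 + 70*(C - 1*40) = 117 + 70*(-45 - 1*40) = 117 + 70*(-45 - 40) = 117 + 70*(-85) = 117 - 5950 = -5833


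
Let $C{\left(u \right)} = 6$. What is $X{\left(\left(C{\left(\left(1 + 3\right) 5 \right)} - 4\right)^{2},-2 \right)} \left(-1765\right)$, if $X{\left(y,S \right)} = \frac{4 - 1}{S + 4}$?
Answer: $- \frac{5295}{2} \approx -2647.5$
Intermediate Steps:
$X{\left(y,S \right)} = \frac{3}{4 + S}$
$X{\left(\left(C{\left(\left(1 + 3\right) 5 \right)} - 4\right)^{2},-2 \right)} \left(-1765\right) = \frac{3}{4 - 2} \left(-1765\right) = \frac{3}{2} \left(-1765\right) = - \frac{5295}{2}$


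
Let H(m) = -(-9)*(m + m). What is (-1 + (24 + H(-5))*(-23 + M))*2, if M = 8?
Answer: 1978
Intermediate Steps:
H(m) = 18*m (H(m) = -(-9)*2*m = -(-18)*m = 18*m)
(-1 + (24 + H(-5))*(-23 + M))*2 = (-1 + (24 + 18*(-5))*(-23 + 8))*2 = (-1 + (24 - 90)*(-15))*2 = (-1 - 66*(-15))*2 = (-1 + 990)*2 = 989*2 = 1978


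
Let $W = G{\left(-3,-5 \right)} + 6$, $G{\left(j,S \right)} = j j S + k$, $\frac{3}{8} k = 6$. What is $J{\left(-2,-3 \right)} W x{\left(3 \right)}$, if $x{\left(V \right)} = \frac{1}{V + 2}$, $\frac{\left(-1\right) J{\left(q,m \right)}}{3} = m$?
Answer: $- \frac{207}{5} \approx -41.4$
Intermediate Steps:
$J{\left(q,m \right)} = - 3 m$
$x{\left(V \right)} = \frac{1}{2 + V}$
$k = 16$ ($k = \frac{8}{3} \cdot 6 = 16$)
$G{\left(j,S \right)} = 16 + S j^{2}$ ($G{\left(j,S \right)} = j j S + 16 = j^{2} S + 16 = S j^{2} + 16 = 16 + S j^{2}$)
$W = -23$ ($W = \left(16 - 5 \left(-3\right)^{2}\right) + 6 = \left(16 - 45\right) + 6 = -29 + 6 = -23$)
$J{\left(-2,-3 \right)} W x{\left(3 \right)} = \frac{\left(-3\right) \left(-3\right) \left(-23\right)}{2 + 3} = \frac{9 \left(-23\right)}{5} = \left(-207\right) \frac{1}{5} = - \frac{207}{5}$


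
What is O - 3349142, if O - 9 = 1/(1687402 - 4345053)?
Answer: -8900826666584/2657651 ≈ -3.3491e+6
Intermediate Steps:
O = 23918858/2657651 (O = 9 + 1/(1687402 - 4345053) = 9 + 1/(-2657651) = 9 - 1/2657651 = 23918858/2657651 ≈ 9.0000)
O - 3349142 = 23918858/2657651 - 3349142 = -8900826666584/2657651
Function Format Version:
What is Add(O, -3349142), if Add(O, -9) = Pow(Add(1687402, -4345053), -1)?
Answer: Rational(-8900826666584, 2657651) ≈ -3.3491e+6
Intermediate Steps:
O = Rational(23918858, 2657651) (O = Add(9, Pow(Add(1687402, -4345053), -1)) = Add(9, Pow(-2657651, -1)) = Add(9, Rational(-1, 2657651)) = Rational(23918858, 2657651) ≈ 9.0000)
Add(O, -3349142) = Add(Rational(23918858, 2657651), -3349142) = Rational(-8900826666584, 2657651)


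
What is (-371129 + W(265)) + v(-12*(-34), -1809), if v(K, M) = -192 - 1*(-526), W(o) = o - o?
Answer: -370795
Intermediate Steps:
W(o) = 0
v(K, M) = 334 (v(K, M) = -192 + 526 = 334)
(-371129 + W(265)) + v(-12*(-34), -1809) = (-371129 + 0) + 334 = -371129 + 334 = -370795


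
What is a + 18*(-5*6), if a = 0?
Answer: -540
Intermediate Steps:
a + 18*(-5*6) = 0 + 18*(-5*6) = 0 + 18*(-30) = 0 - 540 = -540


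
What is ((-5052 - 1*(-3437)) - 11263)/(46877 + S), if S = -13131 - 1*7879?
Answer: -12878/25867 ≈ -0.49785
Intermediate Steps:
S = -21010 (S = -13131 - 7879 = -21010)
((-5052 - 1*(-3437)) - 11263)/(46877 + S) = ((-5052 - 1*(-3437)) - 11263)/(46877 - 21010) = ((-5052 + 3437) - 11263)/25867 = (-1615 - 11263)*(1/25867) = -12878*1/25867 = -12878/25867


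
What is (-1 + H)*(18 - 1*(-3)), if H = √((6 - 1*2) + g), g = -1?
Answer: -21 + 21*√3 ≈ 15.373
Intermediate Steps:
H = √3 (H = √((6 - 1*2) - 1) = √((6 - 2) - 1) = √(4 - 1) = √3 ≈ 1.7320)
(-1 + H)*(18 - 1*(-3)) = (-1 + √3)*(18 - 1*(-3)) = (-1 + √3)*(18 + 3) = (-1 + √3)*21 = -21 + 21*√3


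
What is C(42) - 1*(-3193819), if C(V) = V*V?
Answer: 3195583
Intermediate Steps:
C(V) = V**2
C(42) - 1*(-3193819) = 42**2 - 1*(-3193819) = 1764 + 3193819 = 3195583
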